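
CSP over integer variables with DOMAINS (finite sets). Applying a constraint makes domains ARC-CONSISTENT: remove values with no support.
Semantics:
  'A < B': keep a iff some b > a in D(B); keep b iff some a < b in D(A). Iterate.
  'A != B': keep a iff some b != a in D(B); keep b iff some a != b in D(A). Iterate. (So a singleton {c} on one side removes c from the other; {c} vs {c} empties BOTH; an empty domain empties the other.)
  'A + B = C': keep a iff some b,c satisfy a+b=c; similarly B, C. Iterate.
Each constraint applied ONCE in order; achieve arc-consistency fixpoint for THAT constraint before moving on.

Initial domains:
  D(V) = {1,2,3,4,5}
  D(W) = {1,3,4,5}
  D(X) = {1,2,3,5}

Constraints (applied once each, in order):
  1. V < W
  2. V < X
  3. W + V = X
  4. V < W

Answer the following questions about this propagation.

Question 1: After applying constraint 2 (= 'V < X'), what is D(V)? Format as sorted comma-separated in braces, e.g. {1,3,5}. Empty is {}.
Constraint 1 (V < W) on D(V)={1,2,3,4,5} D(W)={1,3,4,5}: V {1,2,3,4,5}->{1,2,3,4}; W {1,3,4,5}->{3,4,5}
Constraint 2 (V < X) on D(V)={1,2,3,4} D(X)={1,2,3,5}: X {1,2,3,5}->{2,3,5}
So after constraint 2: D(V) = {1,2,3,4}

Answer: {1,2,3,4}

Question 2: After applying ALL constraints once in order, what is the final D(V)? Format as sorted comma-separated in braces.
Constraint 1 (V < W) on D(V)={1,2,3,4,5} D(W)={1,3,4,5}: V {1,2,3,4,5}->{1,2,3,4}; W {1,3,4,5}->{3,4,5}
Constraint 2 (V < X) on D(V)={1,2,3,4} D(X)={1,2,3,5}: X {1,2,3,5}->{2,3,5}
Constraint 3 (W + V = X) on D(W)={3,4,5} D(V)={1,2,3,4} D(X)={2,3,5}: W {3,4,5}->{3,4}; V {1,2,3,4}->{1,2}; X {2,3,5}->{5}
Constraint 4 (V < W) on D(V)={1,2} D(W)={3,4}: no change
So after all 4 constraints: D(V) = {1,2}

Answer: {1,2}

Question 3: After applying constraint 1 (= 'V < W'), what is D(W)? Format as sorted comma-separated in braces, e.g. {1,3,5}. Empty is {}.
Answer: {3,4,5}

Derivation:
Constraint 1 (V < W) on D(V)={1,2,3,4,5} D(W)={1,3,4,5}: V {1,2,3,4,5}->{1,2,3,4}; W {1,3,4,5}->{3,4,5}
So after constraint 1: D(W) = {3,4,5}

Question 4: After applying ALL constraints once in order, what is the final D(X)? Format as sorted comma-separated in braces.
Answer: {5}

Derivation:
Constraint 1 (V < W) on D(V)={1,2,3,4,5} D(W)={1,3,4,5}: V {1,2,3,4,5}->{1,2,3,4}; W {1,3,4,5}->{3,4,5}
Constraint 2 (V < X) on D(V)={1,2,3,4} D(X)={1,2,3,5}: X {1,2,3,5}->{2,3,5}
Constraint 3 (W + V = X) on D(W)={3,4,5} D(V)={1,2,3,4} D(X)={2,3,5}: W {3,4,5}->{3,4}; V {1,2,3,4}->{1,2}; X {2,3,5}->{5}
Constraint 4 (V < W) on D(V)={1,2} D(W)={3,4}: no change
So after all 4 constraints: D(X) = {5}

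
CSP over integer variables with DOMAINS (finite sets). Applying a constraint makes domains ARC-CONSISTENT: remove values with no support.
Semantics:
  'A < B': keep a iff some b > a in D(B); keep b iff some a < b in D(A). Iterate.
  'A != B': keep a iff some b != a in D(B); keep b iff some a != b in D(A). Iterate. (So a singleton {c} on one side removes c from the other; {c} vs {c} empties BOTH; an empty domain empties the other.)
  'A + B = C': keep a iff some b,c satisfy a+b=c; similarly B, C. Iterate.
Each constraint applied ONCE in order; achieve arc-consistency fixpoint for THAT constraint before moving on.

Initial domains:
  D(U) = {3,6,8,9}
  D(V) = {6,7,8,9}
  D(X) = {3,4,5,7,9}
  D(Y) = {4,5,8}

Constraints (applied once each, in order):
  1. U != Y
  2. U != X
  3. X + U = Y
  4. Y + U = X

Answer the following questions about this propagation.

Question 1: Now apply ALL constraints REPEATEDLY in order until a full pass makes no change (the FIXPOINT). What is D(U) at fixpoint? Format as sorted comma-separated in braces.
pass 0 (initial): D(U)={3,6,8,9}
pass 1: U {3,6,8,9}->{}; X {3,4,5,7,9}->{}; Y {4,5,8}->{}
pass 2: no change
Fixpoint after 2 passes: D(U) = {}

Answer: {}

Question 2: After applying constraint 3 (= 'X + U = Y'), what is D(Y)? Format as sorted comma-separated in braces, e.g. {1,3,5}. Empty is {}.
Answer: {8}

Derivation:
Constraint 1 (U != Y) on D(U)={3,6,8,9} D(Y)={4,5,8}: no change
Constraint 2 (U != X) on D(U)={3,6,8,9} D(X)={3,4,5,7,9}: no change
Constraint 3 (X + U = Y) on D(X)={3,4,5,7,9} D(U)={3,6,8,9} D(Y)={4,5,8}: X {3,4,5,7,9}->{5}; U {3,6,8,9}->{3}; Y {4,5,8}->{8}
So after constraint 3: D(Y) = {8}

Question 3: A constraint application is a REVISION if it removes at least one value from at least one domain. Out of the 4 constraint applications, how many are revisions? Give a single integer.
Answer: 2

Derivation:
Constraint 1 (U != Y) on D(U)={3,6,8,9} D(Y)={4,5,8}: no change => not a revision
Constraint 2 (U != X) on D(U)={3,6,8,9} D(X)={3,4,5,7,9}: no change => not a revision
Constraint 3 (X + U = Y) on D(X)={3,4,5,7,9} D(U)={3,6,8,9} D(Y)={4,5,8}: X {3,4,5,7,9}->{5}; U {3,6,8,9}->{3}; Y {4,5,8}->{8} => REVISION
Constraint 4 (Y + U = X) on D(Y)={8} D(U)={3} D(X)={5}: Y {8}->{}; U {3}->{}; X {5}->{} => REVISION
Total revisions = 2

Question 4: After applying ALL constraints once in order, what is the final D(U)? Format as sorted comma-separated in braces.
Constraint 1 (U != Y) on D(U)={3,6,8,9} D(Y)={4,5,8}: no change
Constraint 2 (U != X) on D(U)={3,6,8,9} D(X)={3,4,5,7,9}: no change
Constraint 3 (X + U = Y) on D(X)={3,4,5,7,9} D(U)={3,6,8,9} D(Y)={4,5,8}: X {3,4,5,7,9}->{5}; U {3,6,8,9}->{3}; Y {4,5,8}->{8}
Constraint 4 (Y + U = X) on D(Y)={8} D(U)={3} D(X)={5}: Y {8}->{}; U {3}->{}; X {5}->{}
So after all 4 constraints: D(U) = {}

Answer: {}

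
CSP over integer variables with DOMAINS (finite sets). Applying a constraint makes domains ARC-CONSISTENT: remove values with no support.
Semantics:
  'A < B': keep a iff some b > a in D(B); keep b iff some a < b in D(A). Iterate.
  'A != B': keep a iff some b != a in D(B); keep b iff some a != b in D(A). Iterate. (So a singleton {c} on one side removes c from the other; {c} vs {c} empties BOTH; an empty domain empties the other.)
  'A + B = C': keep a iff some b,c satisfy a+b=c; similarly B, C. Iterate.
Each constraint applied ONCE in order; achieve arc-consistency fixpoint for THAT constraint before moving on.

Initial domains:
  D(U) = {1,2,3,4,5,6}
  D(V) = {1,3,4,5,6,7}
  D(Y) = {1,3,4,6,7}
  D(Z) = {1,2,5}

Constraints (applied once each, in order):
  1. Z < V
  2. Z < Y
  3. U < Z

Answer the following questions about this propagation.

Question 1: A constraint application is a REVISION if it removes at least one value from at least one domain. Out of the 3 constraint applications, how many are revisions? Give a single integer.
Answer: 3

Derivation:
Constraint 1 (Z < V) on D(Z)={1,2,5} D(V)={1,3,4,5,6,7}: V {1,3,4,5,6,7}->{3,4,5,6,7} => REVISION
Constraint 2 (Z < Y) on D(Z)={1,2,5} D(Y)={1,3,4,6,7}: Y {1,3,4,6,7}->{3,4,6,7} => REVISION
Constraint 3 (U < Z) on D(U)={1,2,3,4,5,6} D(Z)={1,2,5}: U {1,2,3,4,5,6}->{1,2,3,4}; Z {1,2,5}->{2,5} => REVISION
Total revisions = 3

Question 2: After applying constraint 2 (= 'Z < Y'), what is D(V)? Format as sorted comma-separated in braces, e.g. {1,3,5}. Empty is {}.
Constraint 1 (Z < V) on D(Z)={1,2,5} D(V)={1,3,4,5,6,7}: V {1,3,4,5,6,7}->{3,4,5,6,7}
Constraint 2 (Z < Y) on D(Z)={1,2,5} D(Y)={1,3,4,6,7}: Y {1,3,4,6,7}->{3,4,6,7}
So after constraint 2: D(V) = {3,4,5,6,7}

Answer: {3,4,5,6,7}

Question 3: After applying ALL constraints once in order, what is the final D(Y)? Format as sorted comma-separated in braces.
Answer: {3,4,6,7}

Derivation:
Constraint 1 (Z < V) on D(Z)={1,2,5} D(V)={1,3,4,5,6,7}: V {1,3,4,5,6,7}->{3,4,5,6,7}
Constraint 2 (Z < Y) on D(Z)={1,2,5} D(Y)={1,3,4,6,7}: Y {1,3,4,6,7}->{3,4,6,7}
Constraint 3 (U < Z) on D(U)={1,2,3,4,5,6} D(Z)={1,2,5}: U {1,2,3,4,5,6}->{1,2,3,4}; Z {1,2,5}->{2,5}
So after all 3 constraints: D(Y) = {3,4,6,7}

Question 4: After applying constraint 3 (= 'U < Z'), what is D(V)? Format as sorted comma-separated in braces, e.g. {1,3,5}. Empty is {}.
Answer: {3,4,5,6,7}

Derivation:
Constraint 1 (Z < V) on D(Z)={1,2,5} D(V)={1,3,4,5,6,7}: V {1,3,4,5,6,7}->{3,4,5,6,7}
Constraint 2 (Z < Y) on D(Z)={1,2,5} D(Y)={1,3,4,6,7}: Y {1,3,4,6,7}->{3,4,6,7}
Constraint 3 (U < Z) on D(U)={1,2,3,4,5,6} D(Z)={1,2,5}: U {1,2,3,4,5,6}->{1,2,3,4}; Z {1,2,5}->{2,5}
So after constraint 3: D(V) = {3,4,5,6,7}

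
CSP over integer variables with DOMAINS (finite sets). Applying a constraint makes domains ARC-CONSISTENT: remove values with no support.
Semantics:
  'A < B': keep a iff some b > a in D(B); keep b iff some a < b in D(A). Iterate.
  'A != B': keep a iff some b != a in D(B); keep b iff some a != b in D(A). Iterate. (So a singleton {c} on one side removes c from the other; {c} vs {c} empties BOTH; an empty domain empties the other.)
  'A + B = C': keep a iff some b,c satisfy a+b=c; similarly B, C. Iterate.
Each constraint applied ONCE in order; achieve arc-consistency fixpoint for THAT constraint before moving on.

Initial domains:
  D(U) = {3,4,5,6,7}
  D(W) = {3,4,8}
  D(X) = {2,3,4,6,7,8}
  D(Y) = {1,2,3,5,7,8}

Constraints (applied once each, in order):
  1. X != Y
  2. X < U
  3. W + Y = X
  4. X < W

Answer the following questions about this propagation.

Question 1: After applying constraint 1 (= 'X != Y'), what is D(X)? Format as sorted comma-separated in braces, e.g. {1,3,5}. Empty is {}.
Constraint 1 (X != Y) on D(X)={2,3,4,6,7,8} D(Y)={1,2,3,5,7,8}: no change
So after constraint 1: D(X) = {2,3,4,6,7,8}

Answer: {2,3,4,6,7,8}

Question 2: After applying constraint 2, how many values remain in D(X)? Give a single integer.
Answer: 4

Derivation:
Constraint 1 (X != Y) on D(X)={2,3,4,6,7,8} D(Y)={1,2,3,5,7,8}: no change
Constraint 2 (X < U) on D(X)={2,3,4,6,7,8} D(U)={3,4,5,6,7}: X {2,3,4,6,7,8}->{2,3,4,6}
So after constraint 2: D(X)={2,3,4,6}, size = 4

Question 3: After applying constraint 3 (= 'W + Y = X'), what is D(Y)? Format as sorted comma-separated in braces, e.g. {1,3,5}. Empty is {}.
Constraint 1 (X != Y) on D(X)={2,3,4,6,7,8} D(Y)={1,2,3,5,7,8}: no change
Constraint 2 (X < U) on D(X)={2,3,4,6,7,8} D(U)={3,4,5,6,7}: X {2,3,4,6,7,8}->{2,3,4,6}
Constraint 3 (W + Y = X) on D(W)={3,4,8} D(Y)={1,2,3,5,7,8} D(X)={2,3,4,6}: W {3,4,8}->{3,4}; Y {1,2,3,5,7,8}->{1,2,3}; X {2,3,4,6}->{4,6}
So after constraint 3: D(Y) = {1,2,3}

Answer: {1,2,3}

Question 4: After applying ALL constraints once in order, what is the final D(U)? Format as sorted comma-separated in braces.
Constraint 1 (X != Y) on D(X)={2,3,4,6,7,8} D(Y)={1,2,3,5,7,8}: no change
Constraint 2 (X < U) on D(X)={2,3,4,6,7,8} D(U)={3,4,5,6,7}: X {2,3,4,6,7,8}->{2,3,4,6}
Constraint 3 (W + Y = X) on D(W)={3,4,8} D(Y)={1,2,3,5,7,8} D(X)={2,3,4,6}: W {3,4,8}->{3,4}; Y {1,2,3,5,7,8}->{1,2,3}; X {2,3,4,6}->{4,6}
Constraint 4 (X < W) on D(X)={4,6} D(W)={3,4}: X {4,6}->{}; W {3,4}->{}
So after all 4 constraints: D(U) = {3,4,5,6,7}

Answer: {3,4,5,6,7}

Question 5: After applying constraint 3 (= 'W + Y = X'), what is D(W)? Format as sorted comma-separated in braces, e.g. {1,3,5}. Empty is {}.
Constraint 1 (X != Y) on D(X)={2,3,4,6,7,8} D(Y)={1,2,3,5,7,8}: no change
Constraint 2 (X < U) on D(X)={2,3,4,6,7,8} D(U)={3,4,5,6,7}: X {2,3,4,6,7,8}->{2,3,4,6}
Constraint 3 (W + Y = X) on D(W)={3,4,8} D(Y)={1,2,3,5,7,8} D(X)={2,3,4,6}: W {3,4,8}->{3,4}; Y {1,2,3,5,7,8}->{1,2,3}; X {2,3,4,6}->{4,6}
So after constraint 3: D(W) = {3,4}

Answer: {3,4}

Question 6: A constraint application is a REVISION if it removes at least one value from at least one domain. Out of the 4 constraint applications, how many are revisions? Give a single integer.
Answer: 3

Derivation:
Constraint 1 (X != Y) on D(X)={2,3,4,6,7,8} D(Y)={1,2,3,5,7,8}: no change => not a revision
Constraint 2 (X < U) on D(X)={2,3,4,6,7,8} D(U)={3,4,5,6,7}: X {2,3,4,6,7,8}->{2,3,4,6} => REVISION
Constraint 3 (W + Y = X) on D(W)={3,4,8} D(Y)={1,2,3,5,7,8} D(X)={2,3,4,6}: W {3,4,8}->{3,4}; Y {1,2,3,5,7,8}->{1,2,3}; X {2,3,4,6}->{4,6} => REVISION
Constraint 4 (X < W) on D(X)={4,6} D(W)={3,4}: X {4,6}->{}; W {3,4}->{} => REVISION
Total revisions = 3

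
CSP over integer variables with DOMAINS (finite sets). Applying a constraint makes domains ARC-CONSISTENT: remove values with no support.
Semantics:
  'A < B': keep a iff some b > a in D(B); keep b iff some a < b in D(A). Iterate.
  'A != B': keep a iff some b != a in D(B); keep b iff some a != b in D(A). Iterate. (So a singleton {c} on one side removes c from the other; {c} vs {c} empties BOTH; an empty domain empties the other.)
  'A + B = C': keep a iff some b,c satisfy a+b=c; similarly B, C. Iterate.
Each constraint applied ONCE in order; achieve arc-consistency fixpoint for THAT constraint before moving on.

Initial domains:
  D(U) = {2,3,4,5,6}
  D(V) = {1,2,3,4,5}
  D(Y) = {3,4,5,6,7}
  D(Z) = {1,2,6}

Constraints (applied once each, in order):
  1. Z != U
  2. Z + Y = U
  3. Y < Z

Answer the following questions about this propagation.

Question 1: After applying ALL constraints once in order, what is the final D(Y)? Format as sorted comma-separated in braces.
Answer: {}

Derivation:
Constraint 1 (Z != U) on D(Z)={1,2,6} D(U)={2,3,4,5,6}: no change
Constraint 2 (Z + Y = U) on D(Z)={1,2,6} D(Y)={3,4,5,6,7} D(U)={2,3,4,5,6}: Z {1,2,6}->{1,2}; Y {3,4,5,6,7}->{3,4,5}; U {2,3,4,5,6}->{4,5,6}
Constraint 3 (Y < Z) on D(Y)={3,4,5} D(Z)={1,2}: Y {3,4,5}->{}; Z {1,2}->{}
So after all 3 constraints: D(Y) = {}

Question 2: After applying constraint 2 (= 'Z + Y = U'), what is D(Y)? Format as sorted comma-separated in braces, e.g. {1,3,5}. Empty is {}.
Answer: {3,4,5}

Derivation:
Constraint 1 (Z != U) on D(Z)={1,2,6} D(U)={2,3,4,5,6}: no change
Constraint 2 (Z + Y = U) on D(Z)={1,2,6} D(Y)={3,4,5,6,7} D(U)={2,3,4,5,6}: Z {1,2,6}->{1,2}; Y {3,4,5,6,7}->{3,4,5}; U {2,3,4,5,6}->{4,5,6}
So after constraint 2: D(Y) = {3,4,5}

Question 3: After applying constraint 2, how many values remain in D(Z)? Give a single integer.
Answer: 2

Derivation:
Constraint 1 (Z != U) on D(Z)={1,2,6} D(U)={2,3,4,5,6}: no change
Constraint 2 (Z + Y = U) on D(Z)={1,2,6} D(Y)={3,4,5,6,7} D(U)={2,3,4,5,6}: Z {1,2,6}->{1,2}; Y {3,4,5,6,7}->{3,4,5}; U {2,3,4,5,6}->{4,5,6}
So after constraint 2: D(Z)={1,2}, size = 2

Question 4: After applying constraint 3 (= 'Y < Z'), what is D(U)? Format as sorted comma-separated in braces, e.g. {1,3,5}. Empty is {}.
Constraint 1 (Z != U) on D(Z)={1,2,6} D(U)={2,3,4,5,6}: no change
Constraint 2 (Z + Y = U) on D(Z)={1,2,6} D(Y)={3,4,5,6,7} D(U)={2,3,4,5,6}: Z {1,2,6}->{1,2}; Y {3,4,5,6,7}->{3,4,5}; U {2,3,4,5,6}->{4,5,6}
Constraint 3 (Y < Z) on D(Y)={3,4,5} D(Z)={1,2}: Y {3,4,5}->{}; Z {1,2}->{}
So after constraint 3: D(U) = {4,5,6}

Answer: {4,5,6}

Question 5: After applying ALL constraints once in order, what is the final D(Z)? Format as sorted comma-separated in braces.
Answer: {}

Derivation:
Constraint 1 (Z != U) on D(Z)={1,2,6} D(U)={2,3,4,5,6}: no change
Constraint 2 (Z + Y = U) on D(Z)={1,2,6} D(Y)={3,4,5,6,7} D(U)={2,3,4,5,6}: Z {1,2,6}->{1,2}; Y {3,4,5,6,7}->{3,4,5}; U {2,3,4,5,6}->{4,5,6}
Constraint 3 (Y < Z) on D(Y)={3,4,5} D(Z)={1,2}: Y {3,4,5}->{}; Z {1,2}->{}
So after all 3 constraints: D(Z) = {}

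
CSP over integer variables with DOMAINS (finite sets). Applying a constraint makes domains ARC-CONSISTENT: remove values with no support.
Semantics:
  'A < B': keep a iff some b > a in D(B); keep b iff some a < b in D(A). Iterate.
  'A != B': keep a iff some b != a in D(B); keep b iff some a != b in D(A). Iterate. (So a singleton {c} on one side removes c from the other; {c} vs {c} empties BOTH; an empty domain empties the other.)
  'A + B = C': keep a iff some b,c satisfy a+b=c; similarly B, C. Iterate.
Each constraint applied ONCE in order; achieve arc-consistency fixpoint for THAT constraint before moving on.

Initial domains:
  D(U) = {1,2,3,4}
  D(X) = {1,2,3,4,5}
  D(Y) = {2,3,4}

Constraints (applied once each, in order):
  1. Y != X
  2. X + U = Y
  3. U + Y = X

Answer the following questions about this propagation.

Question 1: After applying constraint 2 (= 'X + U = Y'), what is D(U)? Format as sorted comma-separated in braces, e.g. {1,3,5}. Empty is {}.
Constraint 1 (Y != X) on D(Y)={2,3,4} D(X)={1,2,3,4,5}: no change
Constraint 2 (X + U = Y) on D(X)={1,2,3,4,5} D(U)={1,2,3,4} D(Y)={2,3,4}: X {1,2,3,4,5}->{1,2,3}; U {1,2,3,4}->{1,2,3}
So after constraint 2: D(U) = {1,2,3}

Answer: {1,2,3}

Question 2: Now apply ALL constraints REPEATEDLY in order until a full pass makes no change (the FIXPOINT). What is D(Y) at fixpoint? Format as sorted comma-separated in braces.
Answer: {}

Derivation:
pass 0 (initial): D(Y)={2,3,4}
pass 1: U {1,2,3,4}->{1}; X {1,2,3,4,5}->{3}; Y {2,3,4}->{2}
pass 2: U {1}->{}; X {3}->{}; Y {2}->{}
pass 3: no change
Fixpoint after 3 passes: D(Y) = {}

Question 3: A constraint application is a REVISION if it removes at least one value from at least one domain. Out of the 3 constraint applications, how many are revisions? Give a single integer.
Constraint 1 (Y != X) on D(Y)={2,3,4} D(X)={1,2,3,4,5}: no change => not a revision
Constraint 2 (X + U = Y) on D(X)={1,2,3,4,5} D(U)={1,2,3,4} D(Y)={2,3,4}: X {1,2,3,4,5}->{1,2,3}; U {1,2,3,4}->{1,2,3} => REVISION
Constraint 3 (U + Y = X) on D(U)={1,2,3} D(Y)={2,3,4} D(X)={1,2,3}: U {1,2,3}->{1}; Y {2,3,4}->{2}; X {1,2,3}->{3} => REVISION
Total revisions = 2

Answer: 2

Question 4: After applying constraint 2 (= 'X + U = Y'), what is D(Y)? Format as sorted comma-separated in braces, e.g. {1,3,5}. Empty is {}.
Constraint 1 (Y != X) on D(Y)={2,3,4} D(X)={1,2,3,4,5}: no change
Constraint 2 (X + U = Y) on D(X)={1,2,3,4,5} D(U)={1,2,3,4} D(Y)={2,3,4}: X {1,2,3,4,5}->{1,2,3}; U {1,2,3,4}->{1,2,3}
So after constraint 2: D(Y) = {2,3,4}

Answer: {2,3,4}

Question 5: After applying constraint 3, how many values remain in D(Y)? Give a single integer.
Answer: 1

Derivation:
Constraint 1 (Y != X) on D(Y)={2,3,4} D(X)={1,2,3,4,5}: no change
Constraint 2 (X + U = Y) on D(X)={1,2,3,4,5} D(U)={1,2,3,4} D(Y)={2,3,4}: X {1,2,3,4,5}->{1,2,3}; U {1,2,3,4}->{1,2,3}
Constraint 3 (U + Y = X) on D(U)={1,2,3} D(Y)={2,3,4} D(X)={1,2,3}: U {1,2,3}->{1}; Y {2,3,4}->{2}; X {1,2,3}->{3}
So after constraint 3: D(Y)={2}, size = 1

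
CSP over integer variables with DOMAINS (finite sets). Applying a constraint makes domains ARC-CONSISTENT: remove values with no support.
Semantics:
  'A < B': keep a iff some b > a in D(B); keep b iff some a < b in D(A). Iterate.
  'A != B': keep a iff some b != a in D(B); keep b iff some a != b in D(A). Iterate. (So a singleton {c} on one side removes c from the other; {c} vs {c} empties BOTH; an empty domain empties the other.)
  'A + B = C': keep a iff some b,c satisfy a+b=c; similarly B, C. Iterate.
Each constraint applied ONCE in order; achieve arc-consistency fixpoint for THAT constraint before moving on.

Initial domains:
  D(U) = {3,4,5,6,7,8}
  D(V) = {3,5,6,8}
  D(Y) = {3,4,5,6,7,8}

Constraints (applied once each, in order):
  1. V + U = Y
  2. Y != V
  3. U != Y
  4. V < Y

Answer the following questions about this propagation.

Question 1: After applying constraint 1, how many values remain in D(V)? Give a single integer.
Constraint 1 (V + U = Y) on D(V)={3,5,6,8} D(U)={3,4,5,6,7,8} D(Y)={3,4,5,6,7,8}: V {3,5,6,8}->{3,5}; U {3,4,5,6,7,8}->{3,4,5}; Y {3,4,5,6,7,8}->{6,7,8}
So after constraint 1: D(V)={3,5}, size = 2

Answer: 2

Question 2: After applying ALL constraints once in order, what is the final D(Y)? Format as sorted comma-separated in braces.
Answer: {6,7,8}

Derivation:
Constraint 1 (V + U = Y) on D(V)={3,5,6,8} D(U)={3,4,5,6,7,8} D(Y)={3,4,5,6,7,8}: V {3,5,6,8}->{3,5}; U {3,4,5,6,7,8}->{3,4,5}; Y {3,4,5,6,7,8}->{6,7,8}
Constraint 2 (Y != V) on D(Y)={6,7,8} D(V)={3,5}: no change
Constraint 3 (U != Y) on D(U)={3,4,5} D(Y)={6,7,8}: no change
Constraint 4 (V < Y) on D(V)={3,5} D(Y)={6,7,8}: no change
So after all 4 constraints: D(Y) = {6,7,8}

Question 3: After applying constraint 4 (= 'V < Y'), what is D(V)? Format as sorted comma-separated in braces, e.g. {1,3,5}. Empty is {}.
Constraint 1 (V + U = Y) on D(V)={3,5,6,8} D(U)={3,4,5,6,7,8} D(Y)={3,4,5,6,7,8}: V {3,5,6,8}->{3,5}; U {3,4,5,6,7,8}->{3,4,5}; Y {3,4,5,6,7,8}->{6,7,8}
Constraint 2 (Y != V) on D(Y)={6,7,8} D(V)={3,5}: no change
Constraint 3 (U != Y) on D(U)={3,4,5} D(Y)={6,7,8}: no change
Constraint 4 (V < Y) on D(V)={3,5} D(Y)={6,7,8}: no change
So after constraint 4: D(V) = {3,5}

Answer: {3,5}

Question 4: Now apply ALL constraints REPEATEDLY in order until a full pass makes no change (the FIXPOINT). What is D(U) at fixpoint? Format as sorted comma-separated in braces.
pass 0 (initial): D(U)={3,4,5,6,7,8}
pass 1: U {3,4,5,6,7,8}->{3,4,5}; V {3,5,6,8}->{3,5}; Y {3,4,5,6,7,8}->{6,7,8}
pass 2: no change
Fixpoint after 2 passes: D(U) = {3,4,5}

Answer: {3,4,5}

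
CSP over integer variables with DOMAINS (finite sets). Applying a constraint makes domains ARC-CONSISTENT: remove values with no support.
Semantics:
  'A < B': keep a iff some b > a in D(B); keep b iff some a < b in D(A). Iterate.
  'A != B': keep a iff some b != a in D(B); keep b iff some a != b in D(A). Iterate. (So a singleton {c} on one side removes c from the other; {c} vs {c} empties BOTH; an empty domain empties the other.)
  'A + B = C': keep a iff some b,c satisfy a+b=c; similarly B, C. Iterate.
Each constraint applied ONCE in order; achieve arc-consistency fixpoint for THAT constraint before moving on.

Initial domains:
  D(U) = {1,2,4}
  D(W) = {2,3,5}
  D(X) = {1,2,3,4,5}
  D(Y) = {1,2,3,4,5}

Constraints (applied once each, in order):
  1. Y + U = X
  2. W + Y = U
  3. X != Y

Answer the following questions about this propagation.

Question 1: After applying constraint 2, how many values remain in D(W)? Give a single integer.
Constraint 1 (Y + U = X) on D(Y)={1,2,3,4,5} D(U)={1,2,4} D(X)={1,2,3,4,5}: Y {1,2,3,4,5}->{1,2,3,4}; X {1,2,3,4,5}->{2,3,4,5}
Constraint 2 (W + Y = U) on D(W)={2,3,5} D(Y)={1,2,3,4} D(U)={1,2,4}: W {2,3,5}->{2,3}; Y {1,2,3,4}->{1,2}; U {1,2,4}->{4}
So after constraint 2: D(W)={2,3}, size = 2

Answer: 2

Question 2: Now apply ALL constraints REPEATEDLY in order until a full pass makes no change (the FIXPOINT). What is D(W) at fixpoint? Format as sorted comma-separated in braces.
Answer: {3}

Derivation:
pass 0 (initial): D(W)={2,3,5}
pass 1: U {1,2,4}->{4}; W {2,3,5}->{2,3}; X {1,2,3,4,5}->{2,3,4,5}; Y {1,2,3,4,5}->{1,2}
pass 2: W {2,3}->{3}; X {2,3,4,5}->{5}; Y {1,2}->{1}
pass 3: no change
Fixpoint after 3 passes: D(W) = {3}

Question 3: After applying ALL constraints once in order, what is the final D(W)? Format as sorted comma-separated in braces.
Constraint 1 (Y + U = X) on D(Y)={1,2,3,4,5} D(U)={1,2,4} D(X)={1,2,3,4,5}: Y {1,2,3,4,5}->{1,2,3,4}; X {1,2,3,4,5}->{2,3,4,5}
Constraint 2 (W + Y = U) on D(W)={2,3,5} D(Y)={1,2,3,4} D(U)={1,2,4}: W {2,3,5}->{2,3}; Y {1,2,3,4}->{1,2}; U {1,2,4}->{4}
Constraint 3 (X != Y) on D(X)={2,3,4,5} D(Y)={1,2}: no change
So after all 3 constraints: D(W) = {2,3}

Answer: {2,3}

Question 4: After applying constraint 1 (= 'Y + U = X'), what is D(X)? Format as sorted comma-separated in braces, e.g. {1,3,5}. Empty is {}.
Answer: {2,3,4,5}

Derivation:
Constraint 1 (Y + U = X) on D(Y)={1,2,3,4,5} D(U)={1,2,4} D(X)={1,2,3,4,5}: Y {1,2,3,4,5}->{1,2,3,4}; X {1,2,3,4,5}->{2,3,4,5}
So after constraint 1: D(X) = {2,3,4,5}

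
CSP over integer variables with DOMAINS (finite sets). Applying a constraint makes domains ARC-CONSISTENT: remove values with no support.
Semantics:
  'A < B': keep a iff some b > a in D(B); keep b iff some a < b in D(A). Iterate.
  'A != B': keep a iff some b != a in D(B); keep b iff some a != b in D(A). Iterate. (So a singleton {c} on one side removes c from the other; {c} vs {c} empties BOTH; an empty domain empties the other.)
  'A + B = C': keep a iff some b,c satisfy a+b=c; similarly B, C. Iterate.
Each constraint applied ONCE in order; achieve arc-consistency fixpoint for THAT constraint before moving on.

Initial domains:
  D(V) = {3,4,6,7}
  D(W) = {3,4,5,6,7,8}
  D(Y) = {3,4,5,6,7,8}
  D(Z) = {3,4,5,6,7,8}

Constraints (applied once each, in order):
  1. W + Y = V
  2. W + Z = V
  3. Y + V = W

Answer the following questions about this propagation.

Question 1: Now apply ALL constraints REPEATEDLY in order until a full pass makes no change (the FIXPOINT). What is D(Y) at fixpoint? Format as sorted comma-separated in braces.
pass 0 (initial): D(Y)={3,4,5,6,7,8}
pass 1: V {3,4,6,7}->{}; W {3,4,5,6,7,8}->{}; Y {3,4,5,6,7,8}->{}; Z {3,4,5,6,7,8}->{3,4}
pass 2: Z {3,4}->{}
pass 3: no change
Fixpoint after 3 passes: D(Y) = {}

Answer: {}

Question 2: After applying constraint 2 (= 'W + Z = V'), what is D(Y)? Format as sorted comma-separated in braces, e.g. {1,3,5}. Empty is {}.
Answer: {3,4}

Derivation:
Constraint 1 (W + Y = V) on D(W)={3,4,5,6,7,8} D(Y)={3,4,5,6,7,8} D(V)={3,4,6,7}: W {3,4,5,6,7,8}->{3,4}; Y {3,4,5,6,7,8}->{3,4}; V {3,4,6,7}->{6,7}
Constraint 2 (W + Z = V) on D(W)={3,4} D(Z)={3,4,5,6,7,8} D(V)={6,7}: Z {3,4,5,6,7,8}->{3,4}
So after constraint 2: D(Y) = {3,4}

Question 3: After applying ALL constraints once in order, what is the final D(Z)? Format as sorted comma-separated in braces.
Constraint 1 (W + Y = V) on D(W)={3,4,5,6,7,8} D(Y)={3,4,5,6,7,8} D(V)={3,4,6,7}: W {3,4,5,6,7,8}->{3,4}; Y {3,4,5,6,7,8}->{3,4}; V {3,4,6,7}->{6,7}
Constraint 2 (W + Z = V) on D(W)={3,4} D(Z)={3,4,5,6,7,8} D(V)={6,7}: Z {3,4,5,6,7,8}->{3,4}
Constraint 3 (Y + V = W) on D(Y)={3,4} D(V)={6,7} D(W)={3,4}: Y {3,4}->{}; V {6,7}->{}; W {3,4}->{}
So after all 3 constraints: D(Z) = {3,4}

Answer: {3,4}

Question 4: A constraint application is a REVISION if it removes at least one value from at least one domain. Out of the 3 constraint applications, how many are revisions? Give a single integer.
Constraint 1 (W + Y = V) on D(W)={3,4,5,6,7,8} D(Y)={3,4,5,6,7,8} D(V)={3,4,6,7}: W {3,4,5,6,7,8}->{3,4}; Y {3,4,5,6,7,8}->{3,4}; V {3,4,6,7}->{6,7} => REVISION
Constraint 2 (W + Z = V) on D(W)={3,4} D(Z)={3,4,5,6,7,8} D(V)={6,7}: Z {3,4,5,6,7,8}->{3,4} => REVISION
Constraint 3 (Y + V = W) on D(Y)={3,4} D(V)={6,7} D(W)={3,4}: Y {3,4}->{}; V {6,7}->{}; W {3,4}->{} => REVISION
Total revisions = 3

Answer: 3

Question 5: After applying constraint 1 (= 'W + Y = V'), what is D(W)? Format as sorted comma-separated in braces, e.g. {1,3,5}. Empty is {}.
Constraint 1 (W + Y = V) on D(W)={3,4,5,6,7,8} D(Y)={3,4,5,6,7,8} D(V)={3,4,6,7}: W {3,4,5,6,7,8}->{3,4}; Y {3,4,5,6,7,8}->{3,4}; V {3,4,6,7}->{6,7}
So after constraint 1: D(W) = {3,4}

Answer: {3,4}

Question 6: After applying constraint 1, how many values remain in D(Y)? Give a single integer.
Answer: 2

Derivation:
Constraint 1 (W + Y = V) on D(W)={3,4,5,6,7,8} D(Y)={3,4,5,6,7,8} D(V)={3,4,6,7}: W {3,4,5,6,7,8}->{3,4}; Y {3,4,5,6,7,8}->{3,4}; V {3,4,6,7}->{6,7}
So after constraint 1: D(Y)={3,4}, size = 2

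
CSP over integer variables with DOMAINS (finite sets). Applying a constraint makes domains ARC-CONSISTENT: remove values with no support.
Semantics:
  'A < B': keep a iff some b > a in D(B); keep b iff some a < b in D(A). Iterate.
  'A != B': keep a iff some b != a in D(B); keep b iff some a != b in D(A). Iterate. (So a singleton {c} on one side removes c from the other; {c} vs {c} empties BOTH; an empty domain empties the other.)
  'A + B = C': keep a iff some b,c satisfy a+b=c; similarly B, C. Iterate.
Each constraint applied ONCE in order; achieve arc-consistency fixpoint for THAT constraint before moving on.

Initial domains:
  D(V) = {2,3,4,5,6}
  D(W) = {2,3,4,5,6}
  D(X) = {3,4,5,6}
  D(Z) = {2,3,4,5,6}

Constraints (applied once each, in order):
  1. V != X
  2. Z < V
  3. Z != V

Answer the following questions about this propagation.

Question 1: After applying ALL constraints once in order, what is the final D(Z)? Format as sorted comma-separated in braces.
Constraint 1 (V != X) on D(V)={2,3,4,5,6} D(X)={3,4,5,6}: no change
Constraint 2 (Z < V) on D(Z)={2,3,4,5,6} D(V)={2,3,4,5,6}: Z {2,3,4,5,6}->{2,3,4,5}; V {2,3,4,5,6}->{3,4,5,6}
Constraint 3 (Z != V) on D(Z)={2,3,4,5} D(V)={3,4,5,6}: no change
So after all 3 constraints: D(Z) = {2,3,4,5}

Answer: {2,3,4,5}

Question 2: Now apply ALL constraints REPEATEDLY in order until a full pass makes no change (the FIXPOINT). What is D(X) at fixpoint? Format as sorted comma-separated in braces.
Answer: {3,4,5,6}

Derivation:
pass 0 (initial): D(X)={3,4,5,6}
pass 1: V {2,3,4,5,6}->{3,4,5,6}; Z {2,3,4,5,6}->{2,3,4,5}
pass 2: no change
Fixpoint after 2 passes: D(X) = {3,4,5,6}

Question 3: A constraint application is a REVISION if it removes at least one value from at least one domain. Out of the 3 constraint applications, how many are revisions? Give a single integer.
Constraint 1 (V != X) on D(V)={2,3,4,5,6} D(X)={3,4,5,6}: no change => not a revision
Constraint 2 (Z < V) on D(Z)={2,3,4,5,6} D(V)={2,3,4,5,6}: Z {2,3,4,5,6}->{2,3,4,5}; V {2,3,4,5,6}->{3,4,5,6} => REVISION
Constraint 3 (Z != V) on D(Z)={2,3,4,5} D(V)={3,4,5,6}: no change => not a revision
Total revisions = 1

Answer: 1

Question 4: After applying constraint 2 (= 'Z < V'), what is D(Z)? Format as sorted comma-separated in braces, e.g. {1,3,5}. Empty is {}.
Constraint 1 (V != X) on D(V)={2,3,4,5,6} D(X)={3,4,5,6}: no change
Constraint 2 (Z < V) on D(Z)={2,3,4,5,6} D(V)={2,3,4,5,6}: Z {2,3,4,5,6}->{2,3,4,5}; V {2,3,4,5,6}->{3,4,5,6}
So after constraint 2: D(Z) = {2,3,4,5}

Answer: {2,3,4,5}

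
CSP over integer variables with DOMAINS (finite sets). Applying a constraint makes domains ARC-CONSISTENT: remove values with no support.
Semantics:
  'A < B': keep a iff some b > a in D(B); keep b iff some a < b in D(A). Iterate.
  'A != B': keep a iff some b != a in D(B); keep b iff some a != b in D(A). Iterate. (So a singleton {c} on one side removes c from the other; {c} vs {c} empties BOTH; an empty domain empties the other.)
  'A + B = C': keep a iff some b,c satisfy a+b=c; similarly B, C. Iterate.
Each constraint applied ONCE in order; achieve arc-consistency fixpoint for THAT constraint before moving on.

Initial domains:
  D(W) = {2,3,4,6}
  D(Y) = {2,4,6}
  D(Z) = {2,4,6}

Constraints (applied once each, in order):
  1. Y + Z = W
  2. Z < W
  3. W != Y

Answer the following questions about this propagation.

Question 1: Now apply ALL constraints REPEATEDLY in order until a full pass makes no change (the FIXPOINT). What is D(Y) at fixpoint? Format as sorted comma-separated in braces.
Answer: {2,4}

Derivation:
pass 0 (initial): D(Y)={2,4,6}
pass 1: W {2,3,4,6}->{4,6}; Y {2,4,6}->{2,4}; Z {2,4,6}->{2,4}
pass 2: no change
Fixpoint after 2 passes: D(Y) = {2,4}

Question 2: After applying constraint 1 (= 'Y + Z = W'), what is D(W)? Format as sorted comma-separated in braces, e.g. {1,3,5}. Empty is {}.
Answer: {4,6}

Derivation:
Constraint 1 (Y + Z = W) on D(Y)={2,4,6} D(Z)={2,4,6} D(W)={2,3,4,6}: Y {2,4,6}->{2,4}; Z {2,4,6}->{2,4}; W {2,3,4,6}->{4,6}
So after constraint 1: D(W) = {4,6}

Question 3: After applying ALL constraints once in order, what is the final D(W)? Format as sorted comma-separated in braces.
Constraint 1 (Y + Z = W) on D(Y)={2,4,6} D(Z)={2,4,6} D(W)={2,3,4,6}: Y {2,4,6}->{2,4}; Z {2,4,6}->{2,4}; W {2,3,4,6}->{4,6}
Constraint 2 (Z < W) on D(Z)={2,4} D(W)={4,6}: no change
Constraint 3 (W != Y) on D(W)={4,6} D(Y)={2,4}: no change
So after all 3 constraints: D(W) = {4,6}

Answer: {4,6}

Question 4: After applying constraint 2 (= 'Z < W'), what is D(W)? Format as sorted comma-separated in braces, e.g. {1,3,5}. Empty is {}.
Constraint 1 (Y + Z = W) on D(Y)={2,4,6} D(Z)={2,4,6} D(W)={2,3,4,6}: Y {2,4,6}->{2,4}; Z {2,4,6}->{2,4}; W {2,3,4,6}->{4,6}
Constraint 2 (Z < W) on D(Z)={2,4} D(W)={4,6}: no change
So after constraint 2: D(W) = {4,6}

Answer: {4,6}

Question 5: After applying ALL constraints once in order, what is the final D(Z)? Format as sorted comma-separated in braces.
Constraint 1 (Y + Z = W) on D(Y)={2,4,6} D(Z)={2,4,6} D(W)={2,3,4,6}: Y {2,4,6}->{2,4}; Z {2,4,6}->{2,4}; W {2,3,4,6}->{4,6}
Constraint 2 (Z < W) on D(Z)={2,4} D(W)={4,6}: no change
Constraint 3 (W != Y) on D(W)={4,6} D(Y)={2,4}: no change
So after all 3 constraints: D(Z) = {2,4}

Answer: {2,4}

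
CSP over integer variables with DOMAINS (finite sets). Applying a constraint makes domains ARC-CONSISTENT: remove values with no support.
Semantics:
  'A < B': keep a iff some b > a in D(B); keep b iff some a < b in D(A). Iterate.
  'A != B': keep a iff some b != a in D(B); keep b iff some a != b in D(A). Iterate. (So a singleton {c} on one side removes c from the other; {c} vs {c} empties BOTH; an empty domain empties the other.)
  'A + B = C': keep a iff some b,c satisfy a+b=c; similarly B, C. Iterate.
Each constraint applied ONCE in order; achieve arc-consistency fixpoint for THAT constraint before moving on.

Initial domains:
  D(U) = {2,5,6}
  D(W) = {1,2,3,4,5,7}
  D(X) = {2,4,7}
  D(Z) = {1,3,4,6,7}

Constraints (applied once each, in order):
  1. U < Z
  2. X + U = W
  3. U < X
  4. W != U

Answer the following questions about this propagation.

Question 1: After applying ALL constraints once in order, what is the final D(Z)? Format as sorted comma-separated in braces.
Constraint 1 (U < Z) on D(U)={2,5,6} D(Z)={1,3,4,6,7}: Z {1,3,4,6,7}->{3,4,6,7}
Constraint 2 (X + U = W) on D(X)={2,4,7} D(U)={2,5,6} D(W)={1,2,3,4,5,7}: X {2,4,7}->{2}; U {2,5,6}->{2,5}; W {1,2,3,4,5,7}->{4,7}
Constraint 3 (U < X) on D(U)={2,5} D(X)={2}: U {2,5}->{}; X {2}->{}
Constraint 4 (W != U) on D(W)={4,7} D(U)={}: W {4,7}->{}
So after all 4 constraints: D(Z) = {3,4,6,7}

Answer: {3,4,6,7}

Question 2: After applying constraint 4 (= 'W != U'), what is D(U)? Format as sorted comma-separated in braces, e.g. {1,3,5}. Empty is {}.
Answer: {}

Derivation:
Constraint 1 (U < Z) on D(U)={2,5,6} D(Z)={1,3,4,6,7}: Z {1,3,4,6,7}->{3,4,6,7}
Constraint 2 (X + U = W) on D(X)={2,4,7} D(U)={2,5,6} D(W)={1,2,3,4,5,7}: X {2,4,7}->{2}; U {2,5,6}->{2,5}; W {1,2,3,4,5,7}->{4,7}
Constraint 3 (U < X) on D(U)={2,5} D(X)={2}: U {2,5}->{}; X {2}->{}
Constraint 4 (W != U) on D(W)={4,7} D(U)={}: W {4,7}->{}
So after constraint 4: D(U) = {}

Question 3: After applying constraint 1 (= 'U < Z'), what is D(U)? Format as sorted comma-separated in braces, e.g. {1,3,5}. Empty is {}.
Answer: {2,5,6}

Derivation:
Constraint 1 (U < Z) on D(U)={2,5,6} D(Z)={1,3,4,6,7}: Z {1,3,4,6,7}->{3,4,6,7}
So after constraint 1: D(U) = {2,5,6}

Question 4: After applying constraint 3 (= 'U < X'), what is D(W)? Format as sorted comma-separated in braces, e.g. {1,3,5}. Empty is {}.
Constraint 1 (U < Z) on D(U)={2,5,6} D(Z)={1,3,4,6,7}: Z {1,3,4,6,7}->{3,4,6,7}
Constraint 2 (X + U = W) on D(X)={2,4,7} D(U)={2,5,6} D(W)={1,2,3,4,5,7}: X {2,4,7}->{2}; U {2,5,6}->{2,5}; W {1,2,3,4,5,7}->{4,7}
Constraint 3 (U < X) on D(U)={2,5} D(X)={2}: U {2,5}->{}; X {2}->{}
So after constraint 3: D(W) = {4,7}

Answer: {4,7}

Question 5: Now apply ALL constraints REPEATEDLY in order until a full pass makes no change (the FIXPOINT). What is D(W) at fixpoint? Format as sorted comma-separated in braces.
pass 0 (initial): D(W)={1,2,3,4,5,7}
pass 1: U {2,5,6}->{}; W {1,2,3,4,5,7}->{}; X {2,4,7}->{}; Z {1,3,4,6,7}->{3,4,6,7}
pass 2: Z {3,4,6,7}->{}
pass 3: no change
Fixpoint after 3 passes: D(W) = {}

Answer: {}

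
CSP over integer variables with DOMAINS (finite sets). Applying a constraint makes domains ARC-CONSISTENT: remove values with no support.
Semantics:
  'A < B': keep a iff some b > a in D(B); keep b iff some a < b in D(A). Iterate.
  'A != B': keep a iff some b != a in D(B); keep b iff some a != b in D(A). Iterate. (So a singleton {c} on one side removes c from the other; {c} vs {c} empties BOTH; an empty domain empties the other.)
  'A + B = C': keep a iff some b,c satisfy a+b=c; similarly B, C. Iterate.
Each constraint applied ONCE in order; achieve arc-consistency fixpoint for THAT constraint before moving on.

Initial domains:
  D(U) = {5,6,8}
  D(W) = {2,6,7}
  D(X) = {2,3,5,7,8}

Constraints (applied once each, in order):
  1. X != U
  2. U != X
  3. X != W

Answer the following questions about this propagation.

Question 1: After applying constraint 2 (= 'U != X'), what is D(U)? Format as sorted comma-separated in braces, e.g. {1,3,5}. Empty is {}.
Answer: {5,6,8}

Derivation:
Constraint 1 (X != U) on D(X)={2,3,5,7,8} D(U)={5,6,8}: no change
Constraint 2 (U != X) on D(U)={5,6,8} D(X)={2,3,5,7,8}: no change
So after constraint 2: D(U) = {5,6,8}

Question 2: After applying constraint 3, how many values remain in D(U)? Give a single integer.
Constraint 1 (X != U) on D(X)={2,3,5,7,8} D(U)={5,6,8}: no change
Constraint 2 (U != X) on D(U)={5,6,8} D(X)={2,3,5,7,8}: no change
Constraint 3 (X != W) on D(X)={2,3,5,7,8} D(W)={2,6,7}: no change
So after constraint 3: D(U)={5,6,8}, size = 3

Answer: 3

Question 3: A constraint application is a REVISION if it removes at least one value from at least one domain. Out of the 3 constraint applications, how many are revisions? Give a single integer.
Answer: 0

Derivation:
Constraint 1 (X != U) on D(X)={2,3,5,7,8} D(U)={5,6,8}: no change => not a revision
Constraint 2 (U != X) on D(U)={5,6,8} D(X)={2,3,5,7,8}: no change => not a revision
Constraint 3 (X != W) on D(X)={2,3,5,7,8} D(W)={2,6,7}: no change => not a revision
Total revisions = 0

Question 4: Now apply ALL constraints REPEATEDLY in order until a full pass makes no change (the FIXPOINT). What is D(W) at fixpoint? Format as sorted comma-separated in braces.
Answer: {2,6,7}

Derivation:
pass 0 (initial): D(W)={2,6,7}
pass 1: no change
Fixpoint after 1 passes: D(W) = {2,6,7}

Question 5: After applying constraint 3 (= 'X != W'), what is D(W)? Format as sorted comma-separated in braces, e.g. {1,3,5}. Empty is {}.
Constraint 1 (X != U) on D(X)={2,3,5,7,8} D(U)={5,6,8}: no change
Constraint 2 (U != X) on D(U)={5,6,8} D(X)={2,3,5,7,8}: no change
Constraint 3 (X != W) on D(X)={2,3,5,7,8} D(W)={2,6,7}: no change
So after constraint 3: D(W) = {2,6,7}

Answer: {2,6,7}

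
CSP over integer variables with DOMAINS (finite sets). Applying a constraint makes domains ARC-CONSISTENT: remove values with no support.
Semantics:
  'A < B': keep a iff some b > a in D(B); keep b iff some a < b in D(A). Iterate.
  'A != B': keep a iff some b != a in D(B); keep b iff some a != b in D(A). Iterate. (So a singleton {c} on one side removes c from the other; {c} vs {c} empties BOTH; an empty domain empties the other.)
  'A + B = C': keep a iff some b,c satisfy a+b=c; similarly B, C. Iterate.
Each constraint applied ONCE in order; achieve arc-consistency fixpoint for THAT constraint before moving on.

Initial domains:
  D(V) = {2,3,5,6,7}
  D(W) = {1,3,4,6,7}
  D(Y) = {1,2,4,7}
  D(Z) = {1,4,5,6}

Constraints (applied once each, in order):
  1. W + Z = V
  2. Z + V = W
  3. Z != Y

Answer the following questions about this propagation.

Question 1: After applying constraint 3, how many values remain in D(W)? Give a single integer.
Constraint 1 (W + Z = V) on D(W)={1,3,4,6,7} D(Z)={1,4,5,6} D(V)={2,3,5,6,7}: W {1,3,4,6,7}->{1,3,4,6}; V {2,3,5,6,7}->{2,5,6,7}
Constraint 2 (Z + V = W) on D(Z)={1,4,5,6} D(V)={2,5,6,7} D(W)={1,3,4,6}: Z {1,4,5,6}->{1,4}; V {2,5,6,7}->{2,5}; W {1,3,4,6}->{3,6}
Constraint 3 (Z != Y) on D(Z)={1,4} D(Y)={1,2,4,7}: no change
So after constraint 3: D(W)={3,6}, size = 2

Answer: 2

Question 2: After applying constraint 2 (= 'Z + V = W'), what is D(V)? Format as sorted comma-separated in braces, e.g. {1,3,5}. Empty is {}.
Answer: {2,5}

Derivation:
Constraint 1 (W + Z = V) on D(W)={1,3,4,6,7} D(Z)={1,4,5,6} D(V)={2,3,5,6,7}: W {1,3,4,6,7}->{1,3,4,6}; V {2,3,5,6,7}->{2,5,6,7}
Constraint 2 (Z + V = W) on D(Z)={1,4,5,6} D(V)={2,5,6,7} D(W)={1,3,4,6}: Z {1,4,5,6}->{1,4}; V {2,5,6,7}->{2,5}; W {1,3,4,6}->{3,6}
So after constraint 2: D(V) = {2,5}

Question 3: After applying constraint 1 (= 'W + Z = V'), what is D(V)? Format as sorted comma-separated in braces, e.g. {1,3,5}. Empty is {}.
Answer: {2,5,6,7}

Derivation:
Constraint 1 (W + Z = V) on D(W)={1,3,4,6,7} D(Z)={1,4,5,6} D(V)={2,3,5,6,7}: W {1,3,4,6,7}->{1,3,4,6}; V {2,3,5,6,7}->{2,5,6,7}
So after constraint 1: D(V) = {2,5,6,7}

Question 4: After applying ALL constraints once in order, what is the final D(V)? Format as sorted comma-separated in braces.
Constraint 1 (W + Z = V) on D(W)={1,3,4,6,7} D(Z)={1,4,5,6} D(V)={2,3,5,6,7}: W {1,3,4,6,7}->{1,3,4,6}; V {2,3,5,6,7}->{2,5,6,7}
Constraint 2 (Z + V = W) on D(Z)={1,4,5,6} D(V)={2,5,6,7} D(W)={1,3,4,6}: Z {1,4,5,6}->{1,4}; V {2,5,6,7}->{2,5}; W {1,3,4,6}->{3,6}
Constraint 3 (Z != Y) on D(Z)={1,4} D(Y)={1,2,4,7}: no change
So after all 3 constraints: D(V) = {2,5}

Answer: {2,5}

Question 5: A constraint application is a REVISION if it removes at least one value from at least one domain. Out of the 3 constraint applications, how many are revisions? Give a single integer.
Answer: 2

Derivation:
Constraint 1 (W + Z = V) on D(W)={1,3,4,6,7} D(Z)={1,4,5,6} D(V)={2,3,5,6,7}: W {1,3,4,6,7}->{1,3,4,6}; V {2,3,5,6,7}->{2,5,6,7} => REVISION
Constraint 2 (Z + V = W) on D(Z)={1,4,5,6} D(V)={2,5,6,7} D(W)={1,3,4,6}: Z {1,4,5,6}->{1,4}; V {2,5,6,7}->{2,5}; W {1,3,4,6}->{3,6} => REVISION
Constraint 3 (Z != Y) on D(Z)={1,4} D(Y)={1,2,4,7}: no change => not a revision
Total revisions = 2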